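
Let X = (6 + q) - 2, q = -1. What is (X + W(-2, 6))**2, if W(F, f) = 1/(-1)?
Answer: 4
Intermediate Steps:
W(F, f) = -1 (W(F, f) = 1*(-1) = -1)
X = 3 (X = (6 - 1) - 2 = 5 - 2 = 3)
(X + W(-2, 6))**2 = (3 - 1)**2 = 2**2 = 4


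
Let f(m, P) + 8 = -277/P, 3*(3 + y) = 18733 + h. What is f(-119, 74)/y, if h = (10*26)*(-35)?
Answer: -869/237392 ≈ -0.0036606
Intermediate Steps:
h = -9100 (h = 260*(-35) = -9100)
y = 3208 (y = -3 + (18733 - 9100)/3 = -3 + (⅓)*9633 = -3 + 3211 = 3208)
f(m, P) = -8 - 277/P
f(-119, 74)/y = (-8 - 277/74)/3208 = (-8 - 277*1/74)*(1/3208) = (-8 - 277/74)*(1/3208) = -869/74*1/3208 = -869/237392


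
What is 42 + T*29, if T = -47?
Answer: -1321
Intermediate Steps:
42 + T*29 = 42 - 47*29 = 42 - 1363 = -1321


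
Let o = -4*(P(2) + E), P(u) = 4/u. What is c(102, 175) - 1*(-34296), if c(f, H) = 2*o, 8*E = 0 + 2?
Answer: 34278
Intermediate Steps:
E = 1/4 (E = (0 + 2)/8 = (1/8)*2 = 1/4 ≈ 0.25000)
o = -9 (o = -4*(4/2 + 1/4) = -4*(4*(1/2) + 1/4) = -4*(2 + 1/4) = -4*9/4 = -9)
c(f, H) = -18 (c(f, H) = 2*(-9) = -18)
c(102, 175) - 1*(-34296) = -18 - 1*(-34296) = -18 + 34296 = 34278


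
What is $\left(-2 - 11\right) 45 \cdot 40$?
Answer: $-23400$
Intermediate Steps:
$\left(-2 - 11\right) 45 \cdot 40 = \left(-13\right) 45 \cdot 40 = \left(-585\right) 40 = -23400$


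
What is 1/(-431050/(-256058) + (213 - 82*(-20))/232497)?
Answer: 273085857/461891318 ≈ 0.59123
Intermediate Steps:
1/(-431050/(-256058) + (213 - 82*(-20))/232497) = 1/(-431050*(-1/256058) + (213 + 1640)*(1/232497)) = 1/(215525/128029 + 1853*(1/232497)) = 1/(215525/128029 + 17/2133) = 1/(461891318/273085857) = 273085857/461891318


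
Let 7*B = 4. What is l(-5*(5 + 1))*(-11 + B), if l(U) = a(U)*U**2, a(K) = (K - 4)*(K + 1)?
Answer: -64780200/7 ≈ -9.2543e+6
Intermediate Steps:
B = 4/7 (B = (1/7)*4 = 4/7 ≈ 0.57143)
a(K) = (1 + K)*(-4 + K) (a(K) = (-4 + K)*(1 + K) = (1 + K)*(-4 + K))
l(U) = U**2*(-4 + U**2 - 3*U) (l(U) = (-4 + U**2 - 3*U)*U**2 = U**2*(-4 + U**2 - 3*U))
l(-5*(5 + 1))*(-11 + B) = ((-5*(5 + 1))**2*(-4 + (-5*(5 + 1))**2 - (-15)*(5 + 1)))*(-11 + 4/7) = ((-5*6)**2*(-4 + (-5*6)**2 - (-15)*6))*(-73/7) = ((-30)**2*(-4 + (-30)**2 - 3*(-30)))*(-73/7) = (900*(-4 + 900 + 90))*(-73/7) = (900*986)*(-73/7) = 887400*(-73/7) = -64780200/7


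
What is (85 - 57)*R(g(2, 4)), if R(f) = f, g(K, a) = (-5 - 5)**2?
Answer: 2800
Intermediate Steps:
g(K, a) = 100 (g(K, a) = (-10)**2 = 100)
(85 - 57)*R(g(2, 4)) = (85 - 57)*100 = 28*100 = 2800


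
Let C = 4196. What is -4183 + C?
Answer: 13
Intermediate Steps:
-4183 + C = -4183 + 4196 = 13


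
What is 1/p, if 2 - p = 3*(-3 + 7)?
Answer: -⅒ ≈ -0.10000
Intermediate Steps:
p = -10 (p = 2 - 3*(-3 + 7) = 2 - 3*4 = 2 - 1*12 = 2 - 12 = -10)
1/p = 1/(-10) = -⅒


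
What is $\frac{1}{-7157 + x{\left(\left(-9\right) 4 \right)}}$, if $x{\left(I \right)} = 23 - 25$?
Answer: $- \frac{1}{7159} \approx -0.00013968$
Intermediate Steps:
$x{\left(I \right)} = -2$ ($x{\left(I \right)} = 23 - 25 = -2$)
$\frac{1}{-7157 + x{\left(\left(-9\right) 4 \right)}} = \frac{1}{-7157 - 2} = \frac{1}{-7159} = - \frac{1}{7159}$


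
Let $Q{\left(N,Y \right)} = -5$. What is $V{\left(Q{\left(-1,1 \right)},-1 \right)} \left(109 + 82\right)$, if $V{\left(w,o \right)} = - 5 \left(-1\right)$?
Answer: $955$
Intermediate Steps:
$V{\left(w,o \right)} = 5$ ($V{\left(w,o \right)} = \left(-1\right) \left(-5\right) = 5$)
$V{\left(Q{\left(-1,1 \right)},-1 \right)} \left(109 + 82\right) = 5 \left(109 + 82\right) = 5 \cdot 191 = 955$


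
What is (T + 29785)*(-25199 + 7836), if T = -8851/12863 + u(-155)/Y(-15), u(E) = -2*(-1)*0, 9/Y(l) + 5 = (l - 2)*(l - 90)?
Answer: -6652036232252/12863 ≈ -5.1715e+8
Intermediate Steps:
Y(l) = 9/(-5 + (-90 + l)*(-2 + l)) (Y(l) = 9/(-5 + (l - 2)*(l - 90)) = 9/(-5 + (-2 + l)*(-90 + l)) = 9/(-5 + (-90 + l)*(-2 + l)))
u(E) = 0 (u(E) = 2*0 = 0)
T = -8851/12863 (T = -8851/12863 + 0/((9/(175 + (-15)² - 92*(-15)))) = -8851*1/12863 + 0/((9/(175 + 225 + 1380))) = -8851/12863 + 0/((9/1780)) = -8851/12863 + 0/((9*(1/1780))) = -8851/12863 + 0/(9/1780) = -8851/12863 + 0*(1780/9) = -8851/12863 + 0 = -8851/12863 ≈ -0.68810)
(T + 29785)*(-25199 + 7836) = (-8851/12863 + 29785)*(-25199 + 7836) = (383115604/12863)*(-17363) = -6652036232252/12863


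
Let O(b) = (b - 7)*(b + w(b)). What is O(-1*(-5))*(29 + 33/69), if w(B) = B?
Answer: -13560/23 ≈ -589.57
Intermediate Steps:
O(b) = 2*b*(-7 + b) (O(b) = (b - 7)*(b + b) = (-7 + b)*(2*b) = 2*b*(-7 + b))
O(-1*(-5))*(29 + 33/69) = (2*(-1*(-5))*(-7 - 1*(-5)))*(29 + 33/69) = (2*5*(-7 + 5))*(29 + 33*(1/69)) = (2*5*(-2))*(29 + 11/23) = -20*678/23 = -13560/23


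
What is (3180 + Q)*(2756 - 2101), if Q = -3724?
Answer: -356320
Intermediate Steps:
(3180 + Q)*(2756 - 2101) = (3180 - 3724)*(2756 - 2101) = -544*655 = -356320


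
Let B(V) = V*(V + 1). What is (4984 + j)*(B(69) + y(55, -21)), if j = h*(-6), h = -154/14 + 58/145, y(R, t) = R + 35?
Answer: 24834192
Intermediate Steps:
y(R, t) = 35 + R
B(V) = V*(1 + V)
h = -53/5 (h = -154*1/14 + 58*(1/145) = -11 + 2/5 = -53/5 ≈ -10.600)
j = 318/5 (j = -53/5*(-6) = 318/5 ≈ 63.600)
(4984 + j)*(B(69) + y(55, -21)) = (4984 + 318/5)*(69*(1 + 69) + (35 + 55)) = 25238*(69*70 + 90)/5 = 25238*(4830 + 90)/5 = (25238/5)*4920 = 24834192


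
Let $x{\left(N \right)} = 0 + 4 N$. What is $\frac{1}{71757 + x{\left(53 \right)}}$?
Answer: $\frac{1}{71969} \approx 1.3895 \cdot 10^{-5}$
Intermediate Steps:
$x{\left(N \right)} = 4 N$
$\frac{1}{71757 + x{\left(53 \right)}} = \frac{1}{71757 + 4 \cdot 53} = \frac{1}{71757 + 212} = \frac{1}{71969}$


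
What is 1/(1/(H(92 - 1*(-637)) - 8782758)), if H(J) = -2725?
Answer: -8785483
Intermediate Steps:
1/(1/(H(92 - 1*(-637)) - 8782758)) = 1/(1/(-2725 - 8782758)) = 1/(1/(-8785483)) = 1/(-1/8785483) = -8785483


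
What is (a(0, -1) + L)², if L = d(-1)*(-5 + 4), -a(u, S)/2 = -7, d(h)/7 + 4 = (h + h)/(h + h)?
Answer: 1225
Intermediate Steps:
d(h) = -21 (d(h) = -28 + 7*((h + h)/(h + h)) = -28 + 7*((2*h)/((2*h))) = -28 + 7*((2*h)*(1/(2*h))) = -28 + 7*1 = -28 + 7 = -21)
a(u, S) = 14 (a(u, S) = -2*(-7) = 14)
L = 21 (L = -21*(-5 + 4) = -21*(-1) = 21)
(a(0, -1) + L)² = (14 + 21)² = 35² = 1225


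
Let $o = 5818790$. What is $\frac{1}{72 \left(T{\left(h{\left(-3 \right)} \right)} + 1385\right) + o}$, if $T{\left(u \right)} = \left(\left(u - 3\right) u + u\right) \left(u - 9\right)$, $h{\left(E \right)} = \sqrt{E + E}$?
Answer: $- \frac{i}{- 5923262 i + 864 \sqrt{6}} \approx 1.6883 \cdot 10^{-7} - 6.0321 \cdot 10^{-11} i$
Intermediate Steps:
$h{\left(E \right)} = \sqrt{2} \sqrt{E}$ ($h{\left(E \right)} = \sqrt{2 E} = \sqrt{2} \sqrt{E}$)
$T{\left(u \right)} = \left(-9 + u\right) \left(u + u \left(-3 + u\right)\right)$ ($T{\left(u \right)} = \left(\left(-3 + u\right) u + u\right) \left(-9 + u\right) = \left(u \left(-3 + u\right) + u\right) \left(-9 + u\right) = \left(u + u \left(-3 + u\right)\right) \left(-9 + u\right) = \left(-9 + u\right) \left(u + u \left(-3 + u\right)\right)$)
$\frac{1}{72 \left(T{\left(h{\left(-3 \right)} \right)} + 1385\right) + o} = \frac{1}{72 \left(\sqrt{2} \sqrt{-3} \left(18 + \left(\sqrt{2} \sqrt{-3}\right)^{2} - 11 \sqrt{2} \sqrt{-3}\right) + 1385\right) + 5818790} = \frac{1}{72 \left(\sqrt{2} i \sqrt{3} \left(18 + \left(\sqrt{2} i \sqrt{3}\right)^{2} - 11 \sqrt{2} i \sqrt{3}\right) + 1385\right) + 5818790} = \frac{1}{72 \left(i \sqrt{6} \left(18 + \left(i \sqrt{6}\right)^{2} - 11 i \sqrt{6}\right) + 1385\right) + 5818790} = \frac{1}{72 \left(i \sqrt{6} \left(18 - 6 - 11 i \sqrt{6}\right) + 1385\right) + 5818790} = \frac{1}{72 \left(i \sqrt{6} \left(12 - 11 i \sqrt{6}\right) + 1385\right) + 5818790} = \frac{1}{72 \left(1385 + i \sqrt{6} \left(12 - 11 i \sqrt{6}\right)\right) + 5818790} = \frac{1}{\left(99720 + 72 i \sqrt{6} \left(12 - 11 i \sqrt{6}\right)\right) + 5818790} = \frac{1}{5918510 + 72 i \sqrt{6} \left(12 - 11 i \sqrt{6}\right)}$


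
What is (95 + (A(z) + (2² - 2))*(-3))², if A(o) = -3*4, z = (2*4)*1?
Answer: 15625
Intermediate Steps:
z = 8 (z = 8*1 = 8)
A(o) = -12
(95 + (A(z) + (2² - 2))*(-3))² = (95 + (-12 + (2² - 2))*(-3))² = (95 + (-12 + (4 - 2))*(-3))² = (95 + (-12 + 2)*(-3))² = (95 - 10*(-3))² = (95 + 30)² = 125² = 15625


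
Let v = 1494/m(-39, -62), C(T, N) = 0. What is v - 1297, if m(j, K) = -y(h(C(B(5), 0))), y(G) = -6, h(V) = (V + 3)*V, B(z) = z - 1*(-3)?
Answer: -1048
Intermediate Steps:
B(z) = 3 + z (B(z) = z + 3 = 3 + z)
h(V) = V*(3 + V) (h(V) = (3 + V)*V = V*(3 + V))
m(j, K) = 6 (m(j, K) = -1*(-6) = 6)
v = 249 (v = 1494/6 = 1494*(1/6) = 249)
v - 1297 = 249 - 1297 = -1048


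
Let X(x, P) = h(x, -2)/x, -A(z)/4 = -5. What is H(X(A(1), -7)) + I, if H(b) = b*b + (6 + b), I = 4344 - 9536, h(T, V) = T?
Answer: -5184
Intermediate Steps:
A(z) = 20 (A(z) = -4*(-5) = 20)
I = -5192
X(x, P) = 1 (X(x, P) = x/x = 1)
H(b) = 6 + b + b**2 (H(b) = b**2 + (6 + b) = 6 + b + b**2)
H(X(A(1), -7)) + I = (6 + 1 + 1**2) - 5192 = (6 + 1 + 1) - 5192 = 8 - 5192 = -5184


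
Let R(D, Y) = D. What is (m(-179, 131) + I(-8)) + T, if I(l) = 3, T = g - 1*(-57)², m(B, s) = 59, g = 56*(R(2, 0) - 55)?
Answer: -6155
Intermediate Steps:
g = -2968 (g = 56*(2 - 55) = 56*(-53) = -2968)
T = -6217 (T = -2968 - 1*(-57)² = -2968 - 1*3249 = -2968 - 3249 = -6217)
(m(-179, 131) + I(-8)) + T = (59 + 3) - 6217 = 62 - 6217 = -6155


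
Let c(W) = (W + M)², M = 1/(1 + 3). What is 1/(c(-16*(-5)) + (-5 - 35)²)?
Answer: 16/128641 ≈ 0.00012438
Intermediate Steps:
M = ¼ (M = 1/4 = ¼ ≈ 0.25000)
c(W) = (¼ + W)² (c(W) = (W + ¼)² = (¼ + W)²)
1/(c(-16*(-5)) + (-5 - 35)²) = 1/((1 + 4*(-16*(-5)))²/16 + (-5 - 35)²) = 1/((1 + 4*80)²/16 + (-40)²) = 1/((1 + 320)²/16 + 1600) = 1/((1/16)*321² + 1600) = 1/((1/16)*103041 + 1600) = 1/(103041/16 + 1600) = 1/(128641/16) = 16/128641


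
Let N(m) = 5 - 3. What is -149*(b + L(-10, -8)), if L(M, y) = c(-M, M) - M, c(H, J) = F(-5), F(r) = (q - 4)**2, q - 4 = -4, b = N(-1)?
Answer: -4172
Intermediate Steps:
N(m) = 2
b = 2
q = 0 (q = 4 - 4 = 0)
F(r) = 16 (F(r) = (0 - 4)**2 = (-4)**2 = 16)
c(H, J) = 16
L(M, y) = 16 - M
-149*(b + L(-10, -8)) = -149*(2 + (16 - 1*(-10))) = -149*(2 + (16 + 10)) = -149*(2 + 26) = -149*28 = -4172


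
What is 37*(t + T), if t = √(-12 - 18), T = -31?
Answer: -1147 + 37*I*√30 ≈ -1147.0 + 202.66*I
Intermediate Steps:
t = I*√30 (t = √(-30) = I*√30 ≈ 5.4772*I)
37*(t + T) = 37*(I*√30 - 31) = 37*(-31 + I*√30) = -1147 + 37*I*√30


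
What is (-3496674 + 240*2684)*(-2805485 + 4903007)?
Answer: -5983210870308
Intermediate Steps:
(-3496674 + 240*2684)*(-2805485 + 4903007) = (-3496674 + 644160)*2097522 = -2852514*2097522 = -5983210870308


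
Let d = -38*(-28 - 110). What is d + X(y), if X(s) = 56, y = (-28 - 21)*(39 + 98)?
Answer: 5300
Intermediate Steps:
y = -6713 (y = -49*137 = -6713)
d = 5244 (d = -38*(-138) = -1*(-5244) = 5244)
d + X(y) = 5244 + 56 = 5300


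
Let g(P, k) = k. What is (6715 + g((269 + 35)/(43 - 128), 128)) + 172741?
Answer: 179584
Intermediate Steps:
(6715 + g((269 + 35)/(43 - 128), 128)) + 172741 = (6715 + 128) + 172741 = 6843 + 172741 = 179584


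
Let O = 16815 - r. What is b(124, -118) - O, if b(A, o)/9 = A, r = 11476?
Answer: -4223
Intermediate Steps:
b(A, o) = 9*A
O = 5339 (O = 16815 - 1*11476 = 16815 - 11476 = 5339)
b(124, -118) - O = 9*124 - 1*5339 = 1116 - 5339 = -4223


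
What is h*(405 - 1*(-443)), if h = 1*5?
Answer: 4240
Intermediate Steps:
h = 5
h*(405 - 1*(-443)) = 5*(405 - 1*(-443)) = 5*(405 + 443) = 5*848 = 4240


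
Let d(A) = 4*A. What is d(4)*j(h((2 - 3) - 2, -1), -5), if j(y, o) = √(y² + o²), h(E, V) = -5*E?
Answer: 80*√10 ≈ 252.98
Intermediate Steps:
j(y, o) = √(o² + y²)
d(4)*j(h((2 - 3) - 2, -1), -5) = (4*4)*√((-5)² + (-5*((2 - 3) - 2))²) = 16*√(25 + (-5*(-1 - 2))²) = 16*√(25 + (-5*(-3))²) = 16*√(25 + 15²) = 16*√(25 + 225) = 16*√250 = 16*(5*√10) = 80*√10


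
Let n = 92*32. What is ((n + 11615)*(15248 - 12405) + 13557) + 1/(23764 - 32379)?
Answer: 356702300309/8615 ≈ 4.1405e+7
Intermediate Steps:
n = 2944
((n + 11615)*(15248 - 12405) + 13557) + 1/(23764 - 32379) = ((2944 + 11615)*(15248 - 12405) + 13557) + 1/(23764 - 32379) = (14559*2843 + 13557) + 1/(-8615) = (41391237 + 13557) - 1/8615 = 41404794 - 1/8615 = 356702300309/8615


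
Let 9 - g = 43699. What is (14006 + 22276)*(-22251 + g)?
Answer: -2392471362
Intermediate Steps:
g = -43690 (g = 9 - 1*43699 = 9 - 43699 = -43690)
(14006 + 22276)*(-22251 + g) = (14006 + 22276)*(-22251 - 43690) = 36282*(-65941) = -2392471362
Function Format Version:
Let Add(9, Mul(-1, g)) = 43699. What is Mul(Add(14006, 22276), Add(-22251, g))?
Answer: -2392471362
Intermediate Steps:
g = -43690 (g = Add(9, Mul(-1, 43699)) = Add(9, -43699) = -43690)
Mul(Add(14006, 22276), Add(-22251, g)) = Mul(Add(14006, 22276), Add(-22251, -43690)) = Mul(36282, -65941) = -2392471362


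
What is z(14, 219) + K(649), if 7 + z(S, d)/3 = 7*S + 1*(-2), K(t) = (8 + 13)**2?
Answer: 708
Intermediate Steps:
K(t) = 441 (K(t) = 21**2 = 441)
z(S, d) = -27 + 21*S (z(S, d) = -21 + 3*(7*S + 1*(-2)) = -21 + 3*(7*S - 2) = -21 + 3*(-2 + 7*S) = -21 + (-6 + 21*S) = -27 + 21*S)
z(14, 219) + K(649) = (-27 + 21*14) + 441 = (-27 + 294) + 441 = 267 + 441 = 708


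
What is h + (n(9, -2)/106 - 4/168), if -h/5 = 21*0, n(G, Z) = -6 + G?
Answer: 5/1113 ≈ 0.0044924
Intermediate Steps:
h = 0 (h = -105*0 = -5*0 = 0)
h + (n(9, -2)/106 - 4/168) = 0 + ((-6 + 9)/106 - 4/168) = 0 + (3*(1/106) - 4*1/168) = 0 + (3/106 - 1/42) = 0 + 5/1113 = 5/1113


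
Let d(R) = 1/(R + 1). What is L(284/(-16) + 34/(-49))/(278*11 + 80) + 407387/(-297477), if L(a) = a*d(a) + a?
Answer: -286713112950503/208516415096808 ≈ -1.3750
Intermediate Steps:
d(R) = 1/(1 + R)
L(a) = a + a/(1 + a) (L(a) = a/(1 + a) + a = a + a/(1 + a))
L(284/(-16) + 34/(-49))/(278*11 + 80) + 407387/(-297477) = ((284/(-16) + 34/(-49))*(2 + (284/(-16) + 34/(-49)))/(1 + (284/(-16) + 34/(-49))))/(278*11 + 80) + 407387/(-297477) = ((284*(-1/16) + 34*(-1/49))*(2 + (284*(-1/16) + 34*(-1/49)))/(1 + (284*(-1/16) + 34*(-1/49))))/(3058 + 80) + 407387*(-1/297477) = ((-71/4 - 34/49)*(2 + (-71/4 - 34/49))/(1 + (-71/4 - 34/49)))/3138 - 407387/297477 = -3615*(2 - 3615/196)/(196*(1 - 3615/196))*(1/3138) - 407387/297477 = -3615/196*(-3223/196)/(-3419/196)*(1/3138) - 407387/297477 = -3615/196*(-196/3419)*(-3223/196)*(1/3138) - 407387/297477 = -11651145/670124*1/3138 - 407387/297477 = -3883715/700949704 - 407387/297477 = -286713112950503/208516415096808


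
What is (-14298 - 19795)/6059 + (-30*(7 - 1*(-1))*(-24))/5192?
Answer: -17763877/3932291 ≈ -4.5174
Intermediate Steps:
(-14298 - 19795)/6059 + (-30*(7 - 1*(-1))*(-24))/5192 = -34093*1/6059 + (-30*(7 + 1)*(-24))*(1/5192) = -34093/6059 + (-30*8*(-24))*(1/5192) = -34093/6059 - 240*(-24)*(1/5192) = -34093/6059 + 5760*(1/5192) = -34093/6059 + 720/649 = -17763877/3932291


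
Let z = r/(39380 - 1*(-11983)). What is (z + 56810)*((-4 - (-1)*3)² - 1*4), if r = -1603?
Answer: -2917930427/17121 ≈ -1.7043e+5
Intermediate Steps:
z = -1603/51363 (z = -1603/(39380 - 1*(-11983)) = -1603/(39380 + 11983) = -1603/51363 ≈ -0.031209)
(z + 56810)*((-4 - (-1)*3)² - 1*4) = (-1603/51363 + 56810)*((-4 - (-1)*3)² - 1*4) = 2917930427*((-4 - 1*(-3))² - 4)/51363 = 2917930427*((-4 + 3)² - 4)/51363 = 2917930427*((-1)² - 4)/51363 = 2917930427*(1 - 4)/51363 = (2917930427/51363)*(-3) = -2917930427/17121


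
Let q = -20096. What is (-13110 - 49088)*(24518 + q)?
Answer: -275039556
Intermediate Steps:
(-13110 - 49088)*(24518 + q) = (-13110 - 49088)*(24518 - 20096) = -62198*4422 = -275039556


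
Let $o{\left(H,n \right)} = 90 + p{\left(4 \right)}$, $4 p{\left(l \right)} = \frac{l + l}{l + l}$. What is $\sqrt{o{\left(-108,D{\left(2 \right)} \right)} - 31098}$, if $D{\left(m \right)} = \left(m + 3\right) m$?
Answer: $\frac{i \sqrt{124031}}{2} \approx 176.09 i$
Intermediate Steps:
$p{\left(l \right)} = \frac{1}{4}$ ($p{\left(l \right)} = \frac{\left(l + l\right) \frac{1}{l + l}}{4} = \frac{2 l \frac{1}{2 l}}{4} = \frac{1}{4} \cdot 1 = \frac{1}{4}$)
$D{\left(m \right)} = m \left(3 + m\right)$ ($D{\left(m \right)} = \left(3 + m\right) m = m \left(3 + m\right)$)
$o{\left(H,n \right)} = \frac{361}{4}$ ($o{\left(H,n \right)} = 90 + \frac{1}{4} = \frac{361}{4}$)
$\sqrt{o{\left(-108,D{\left(2 \right)} \right)} - 31098} = \sqrt{\frac{361}{4} - 31098} = \sqrt{- \frac{124031}{4}} = \frac{i \sqrt{124031}}{2}$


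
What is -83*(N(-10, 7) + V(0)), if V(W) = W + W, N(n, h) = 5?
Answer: -415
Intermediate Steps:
V(W) = 2*W
-83*(N(-10, 7) + V(0)) = -83*(5 + 2*0) = -83*(5 + 0) = -83*5 = -415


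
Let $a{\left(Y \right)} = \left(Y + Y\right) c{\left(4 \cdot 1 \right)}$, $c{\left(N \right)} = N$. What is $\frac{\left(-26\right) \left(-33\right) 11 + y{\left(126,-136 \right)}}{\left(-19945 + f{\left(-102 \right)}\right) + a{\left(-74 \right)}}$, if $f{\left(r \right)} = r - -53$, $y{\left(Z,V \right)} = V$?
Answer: $- \frac{4651}{10293} \approx -0.45186$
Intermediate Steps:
$f{\left(r \right)} = 53 + r$ ($f{\left(r \right)} = r + 53 = 53 + r$)
$a{\left(Y \right)} = 8 Y$ ($a{\left(Y \right)} = \left(Y + Y\right) 4 \cdot 1 = 2 Y 4 = 8 Y$)
$\frac{\left(-26\right) \left(-33\right) 11 + y{\left(126,-136 \right)}}{\left(-19945 + f{\left(-102 \right)}\right) + a{\left(-74 \right)}} = \frac{\left(-26\right) \left(-33\right) 11 - 136}{\left(-19945 + \left(53 - 102\right)\right) + 8 \left(-74\right)} = \frac{858 \cdot 11 - 136}{\left(-19945 - 49\right) - 592} = \frac{9438 - 136}{-19994 - 592} = \frac{9302}{-20586} = 9302 \left(- \frac{1}{20586}\right) = - \frac{4651}{10293}$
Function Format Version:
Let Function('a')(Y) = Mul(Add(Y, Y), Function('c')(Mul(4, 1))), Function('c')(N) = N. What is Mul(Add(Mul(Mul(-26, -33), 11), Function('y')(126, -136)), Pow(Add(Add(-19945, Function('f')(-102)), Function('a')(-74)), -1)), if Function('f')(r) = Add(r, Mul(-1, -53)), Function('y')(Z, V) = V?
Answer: Rational(-4651, 10293) ≈ -0.45186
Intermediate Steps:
Function('f')(r) = Add(53, r) (Function('f')(r) = Add(r, 53) = Add(53, r))
Function('a')(Y) = Mul(8, Y) (Function('a')(Y) = Mul(Add(Y, Y), Mul(4, 1)) = Mul(Mul(2, Y), 4) = Mul(8, Y))
Mul(Add(Mul(Mul(-26, -33), 11), Function('y')(126, -136)), Pow(Add(Add(-19945, Function('f')(-102)), Function('a')(-74)), -1)) = Mul(Add(Mul(Mul(-26, -33), 11), -136), Pow(Add(Add(-19945, Add(53, -102)), Mul(8, -74)), -1)) = Mul(Add(Mul(858, 11), -136), Pow(Add(Add(-19945, -49), -592), -1)) = Mul(Add(9438, -136), Pow(Add(-19994, -592), -1)) = Mul(9302, Pow(-20586, -1)) = Mul(9302, Rational(-1, 20586)) = Rational(-4651, 10293)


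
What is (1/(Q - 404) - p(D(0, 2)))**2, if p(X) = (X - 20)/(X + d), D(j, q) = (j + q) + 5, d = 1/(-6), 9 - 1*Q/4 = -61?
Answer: 92756161/25847056 ≈ 3.5887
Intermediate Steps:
Q = 280 (Q = 36 - 4*(-61) = 36 + 244 = 280)
d = -1/6 ≈ -0.16667
D(j, q) = 5 + j + q
p(X) = (-20 + X)/(-1/6 + X) (p(X) = (X - 20)/(X - 1/6) = (-20 + X)/(-1/6 + X))
(1/(Q - 404) - p(D(0, 2)))**2 = (1/(280 - 404) - 6*(-20 + (5 + 0 + 2))/(-1 + 6*(5 + 0 + 2)))**2 = (1/(-124) - 6*(-20 + 7)/(-1 + 6*7))**2 = (-1/124 - 6*(-13)/(-1 + 42))**2 = (-1/124 - 6*(-13)/41)**2 = (-1/124 - 1*(-78/41))**2 = (-1/124 + 78/41)**2 = (9631/5084)**2 = 92756161/25847056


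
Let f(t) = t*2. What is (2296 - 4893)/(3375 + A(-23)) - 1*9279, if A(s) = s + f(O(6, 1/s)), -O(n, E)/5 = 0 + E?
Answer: -715526305/77106 ≈ -9279.8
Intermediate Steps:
O(n, E) = -5*E (O(n, E) = -5*(0 + E) = -5*E)
f(t) = 2*t
A(s) = s - 10/s (A(s) = s + 2*(-5/s) = s - 10/s)
(2296 - 4893)/(3375 + A(-23)) - 1*9279 = (2296 - 4893)/(3375 + (-23 - 10/(-23))) - 1*9279 = -2597/(3375 + (-23 - 10*(-1/23))) - 9279 = -2597/(3375 + (-23 + 10/23)) - 9279 = -2597/(3375 - 519/23) - 9279 = -2597/77106/23 - 9279 = -2597*23/77106 - 9279 = -59731/77106 - 9279 = -715526305/77106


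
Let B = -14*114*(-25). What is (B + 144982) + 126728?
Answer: 311610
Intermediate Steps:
B = 39900 (B = -1596*(-25) = 39900)
(B + 144982) + 126728 = (39900 + 144982) + 126728 = 184882 + 126728 = 311610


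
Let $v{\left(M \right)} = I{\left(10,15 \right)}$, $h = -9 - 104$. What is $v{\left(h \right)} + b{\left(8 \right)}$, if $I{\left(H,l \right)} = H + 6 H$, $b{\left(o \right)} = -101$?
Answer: $-31$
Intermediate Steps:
$I{\left(H,l \right)} = 7 H$
$h = -113$
$v{\left(M \right)} = 70$ ($v{\left(M \right)} = 7 \cdot 10 = 70$)
$v{\left(h \right)} + b{\left(8 \right)} = 70 - 101 = -31$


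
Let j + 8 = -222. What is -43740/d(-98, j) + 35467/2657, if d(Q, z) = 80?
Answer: -5668991/10628 ≈ -533.40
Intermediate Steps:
j = -230 (j = -8 - 222 = -230)
-43740/d(-98, j) + 35467/2657 = -43740/80 + 35467/2657 = -43740*1/80 + 35467*(1/2657) = -2187/4 + 35467/2657 = -5668991/10628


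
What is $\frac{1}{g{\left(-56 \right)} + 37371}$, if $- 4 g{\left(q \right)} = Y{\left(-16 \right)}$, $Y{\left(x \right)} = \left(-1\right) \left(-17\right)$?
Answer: $\frac{4}{149467} \approx 2.6762 \cdot 10^{-5}$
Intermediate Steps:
$Y{\left(x \right)} = 17$
$g{\left(q \right)} = - \frac{17}{4}$ ($g{\left(q \right)} = \left(- \frac{1}{4}\right) 17 = - \frac{17}{4}$)
$\frac{1}{g{\left(-56 \right)} + 37371} = \frac{1}{- \frac{17}{4} + 37371} = \frac{1}{\frac{149467}{4}} = \frac{4}{149467}$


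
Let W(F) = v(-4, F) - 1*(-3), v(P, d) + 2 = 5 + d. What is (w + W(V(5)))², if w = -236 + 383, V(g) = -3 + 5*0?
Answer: 22500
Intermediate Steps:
v(P, d) = 3 + d (v(P, d) = -2 + (5 + d) = 3 + d)
V(g) = -3 (V(g) = -3 + 0 = -3)
W(F) = 6 + F (W(F) = (3 + F) - 1*(-3) = (3 + F) + 3 = 6 + F)
w = 147
(w + W(V(5)))² = (147 + (6 - 3))² = (147 + 3)² = 150² = 22500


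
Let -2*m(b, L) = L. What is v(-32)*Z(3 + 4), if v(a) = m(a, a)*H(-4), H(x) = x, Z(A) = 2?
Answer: -128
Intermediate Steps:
m(b, L) = -L/2
v(a) = 2*a (v(a) = -a/2*(-4) = 2*a)
v(-32)*Z(3 + 4) = (2*(-32))*2 = -64*2 = -128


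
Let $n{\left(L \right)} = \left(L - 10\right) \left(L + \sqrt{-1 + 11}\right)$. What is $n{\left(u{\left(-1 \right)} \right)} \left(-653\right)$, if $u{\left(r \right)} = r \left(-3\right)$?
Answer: $13713 + 4571 \sqrt{10} \approx 28168.0$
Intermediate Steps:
$u{\left(r \right)} = - 3 r$
$n{\left(L \right)} = \left(-10 + L\right) \left(L + \sqrt{10}\right)$
$n{\left(u{\left(-1 \right)} \right)} \left(-653\right) = \left(\left(\left(-3\right) \left(-1\right)\right)^{2} - 10 \left(\left(-3\right) \left(-1\right)\right) - 10 \sqrt{10} + \left(-3\right) \left(-1\right) \sqrt{10}\right) \left(-653\right) = \left(3^{2} - 30 - 10 \sqrt{10} + 3 \sqrt{10}\right) \left(-653\right) = \left(9 - 30 - 10 \sqrt{10} + 3 \sqrt{10}\right) \left(-653\right) = \left(-21 - 7 \sqrt{10}\right) \left(-653\right) = 13713 + 4571 \sqrt{10}$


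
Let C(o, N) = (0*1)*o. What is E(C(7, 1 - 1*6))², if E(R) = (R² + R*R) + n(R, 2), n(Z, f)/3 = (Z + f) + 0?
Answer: 36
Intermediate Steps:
n(Z, f) = 3*Z + 3*f (n(Z, f) = 3*((Z + f) + 0) = 3*(Z + f) = 3*Z + 3*f)
C(o, N) = 0 (C(o, N) = 0*o = 0)
E(R) = 6 + 2*R² + 3*R (E(R) = (R² + R*R) + (3*R + 3*2) = (R² + R²) + (3*R + 6) = 2*R² + (6 + 3*R) = 6 + 2*R² + 3*R)
E(C(7, 1 - 1*6))² = (6 + 2*0² + 3*0)² = (6 + 2*0 + 0)² = (6 + 0 + 0)² = 6² = 36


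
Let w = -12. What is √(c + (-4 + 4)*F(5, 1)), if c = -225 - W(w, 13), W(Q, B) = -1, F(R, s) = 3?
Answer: 4*I*√14 ≈ 14.967*I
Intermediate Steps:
c = -224 (c = -225 - 1*(-1) = -225 + 1 = -224)
√(c + (-4 + 4)*F(5, 1)) = √(-224 + (-4 + 4)*3) = √(-224 + 0*3) = √(-224 + 0) = √(-224) = 4*I*√14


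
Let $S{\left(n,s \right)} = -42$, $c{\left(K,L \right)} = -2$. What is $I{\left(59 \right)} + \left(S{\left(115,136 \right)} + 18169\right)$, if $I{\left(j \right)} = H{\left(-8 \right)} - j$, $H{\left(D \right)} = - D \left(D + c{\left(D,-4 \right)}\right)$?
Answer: $17988$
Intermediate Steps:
$H{\left(D \right)} = - D \left(-2 + D\right)$ ($H{\left(D \right)} = - D \left(D - 2\right) = - D \left(-2 + D\right)$)
$I{\left(j \right)} = -80 - j$ ($I{\left(j \right)} = - 8 \left(2 - -8\right) - j = - 8 \left(2 + 8\right) - j = \left(-8\right) 10 - j = -80 - j$)
$I{\left(59 \right)} + \left(S{\left(115,136 \right)} + 18169\right) = \left(-80 - 59\right) + \left(-42 + 18169\right) = \left(-80 - 59\right) + 18127 = -139 + 18127 = 17988$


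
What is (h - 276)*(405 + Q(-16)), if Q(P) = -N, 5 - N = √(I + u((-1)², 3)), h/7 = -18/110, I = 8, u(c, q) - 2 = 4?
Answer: -1219440/11 - 15243*√14/55 ≈ -1.1190e+5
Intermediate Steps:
u(c, q) = 6 (u(c, q) = 2 + 4 = 6)
h = -63/55 (h = 7*(-18/110) = 7*(-18*1/110) = 7*(-9/55) = -63/55 ≈ -1.1455)
N = 5 - √14 (N = 5 - √(8 + 6) = 5 - √14 ≈ 1.2583)
Q(P) = -5 + √14 (Q(P) = -(5 - √14) = -5 + √14)
(h - 276)*(405 + Q(-16)) = (-63/55 - 276)*(405 + (-5 + √14)) = -15243*(400 + √14)/55 = -1219440/11 - 15243*√14/55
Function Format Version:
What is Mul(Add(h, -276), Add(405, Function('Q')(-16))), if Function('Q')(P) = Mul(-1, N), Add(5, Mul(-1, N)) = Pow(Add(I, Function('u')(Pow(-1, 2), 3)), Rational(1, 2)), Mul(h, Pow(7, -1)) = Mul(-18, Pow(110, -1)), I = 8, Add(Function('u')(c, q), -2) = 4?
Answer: Add(Rational(-1219440, 11), Mul(Rational(-15243, 55), Pow(14, Rational(1, 2)))) ≈ -1.1190e+5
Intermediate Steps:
Function('u')(c, q) = 6 (Function('u')(c, q) = Add(2, 4) = 6)
h = Rational(-63, 55) (h = Mul(7, Mul(-18, Pow(110, -1))) = Mul(7, Mul(-18, Rational(1, 110))) = Mul(7, Rational(-9, 55)) = Rational(-63, 55) ≈ -1.1455)
N = Add(5, Mul(-1, Pow(14, Rational(1, 2)))) (N = Add(5, Mul(-1, Pow(Add(8, 6), Rational(1, 2)))) = Add(5, Mul(-1, Pow(14, Rational(1, 2)))) ≈ 1.2583)
Function('Q')(P) = Add(-5, Pow(14, Rational(1, 2))) (Function('Q')(P) = Mul(-1, Add(5, Mul(-1, Pow(14, Rational(1, 2))))) = Add(-5, Pow(14, Rational(1, 2))))
Mul(Add(h, -276), Add(405, Function('Q')(-16))) = Mul(Add(Rational(-63, 55), -276), Add(405, Add(-5, Pow(14, Rational(1, 2))))) = Mul(Rational(-15243, 55), Add(400, Pow(14, Rational(1, 2)))) = Add(Rational(-1219440, 11), Mul(Rational(-15243, 55), Pow(14, Rational(1, 2))))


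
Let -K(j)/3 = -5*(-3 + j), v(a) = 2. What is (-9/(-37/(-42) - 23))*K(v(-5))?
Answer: -5670/929 ≈ -6.1033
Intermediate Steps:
K(j) = -45 + 15*j (K(j) = -(-15)*(-3 + j) = -3*(15 - 5*j) = -45 + 15*j)
(-9/(-37/(-42) - 23))*K(v(-5)) = (-9/(-37/(-42) - 23))*(-45 + 15*2) = (-9/(-37*(-1/42) - 23))*(-45 + 30) = (-9/(37/42 - 23))*(-15) = (-9/(-929/42))*(-15) = -42/929*(-9)*(-15) = (378/929)*(-15) = -5670/929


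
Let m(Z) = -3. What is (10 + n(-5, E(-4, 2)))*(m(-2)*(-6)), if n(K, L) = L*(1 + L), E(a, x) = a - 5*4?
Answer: 10116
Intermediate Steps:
E(a, x) = -20 + a (E(a, x) = a - 20 = -20 + a)
(10 + n(-5, E(-4, 2)))*(m(-2)*(-6)) = (10 + (-20 - 4)*(1 + (-20 - 4)))*(-3*(-6)) = (10 - 24*(1 - 24))*18 = (10 - 24*(-23))*18 = (10 + 552)*18 = 562*18 = 10116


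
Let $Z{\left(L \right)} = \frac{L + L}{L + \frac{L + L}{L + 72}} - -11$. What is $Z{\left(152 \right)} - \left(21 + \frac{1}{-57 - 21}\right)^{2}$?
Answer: $- \frac{293888669}{687492} \approx -427.48$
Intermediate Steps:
$Z{\left(L \right)} = 11 + \frac{2 L}{L + \frac{2 L}{72 + L}}$ ($Z{\left(L \right)} = \frac{2 L}{L + \frac{2 L}{72 + L}} + 11 = 11 + \frac{2 L}{L + \frac{2 L}{72 + L}}$)
$Z{\left(152 \right)} - \left(21 + \frac{1}{-57 - 21}\right)^{2} = \frac{958 + 13 \cdot 152}{74 + 152} - \left(21 + \frac{1}{-57 - 21}\right)^{2} = \frac{958 + 1976}{226} - \left(21 + \frac{1}{-78}\right)^{2} = \frac{1}{226} \cdot 2934 - \left(21 - \frac{1}{78}\right)^{2} = \frac{1467}{113} - \left(\frac{1637}{78}\right)^{2} = \frac{1467}{113} - \frac{2679769}{6084} = - \frac{293888669}{687492}$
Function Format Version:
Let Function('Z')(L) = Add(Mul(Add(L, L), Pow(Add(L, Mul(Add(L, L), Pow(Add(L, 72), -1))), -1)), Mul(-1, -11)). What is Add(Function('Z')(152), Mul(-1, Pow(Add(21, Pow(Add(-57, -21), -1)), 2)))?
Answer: Rational(-293888669, 687492) ≈ -427.48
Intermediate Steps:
Function('Z')(L) = Add(11, Mul(2, L, Pow(Add(L, Mul(2, L, Pow(Add(72, L), -1))), -1))) (Function('Z')(L) = Add(Mul(Mul(2, L), Pow(Add(L, Mul(Mul(2, L), Pow(Add(72, L), -1))), -1)), 11) = Add(Mul(Mul(2, L), Pow(Add(L, Mul(2, L, Pow(Add(72, L), -1))), -1)), 11) = Add(Mul(2, L, Pow(Add(L, Mul(2, L, Pow(Add(72, L), -1))), -1)), 11) = Add(11, Mul(2, L, Pow(Add(L, Mul(2, L, Pow(Add(72, L), -1))), -1))))
Add(Function('Z')(152), Mul(-1, Pow(Add(21, Pow(Add(-57, -21), -1)), 2))) = Add(Mul(Pow(Add(74, 152), -1), Add(958, Mul(13, 152))), Mul(-1, Pow(Add(21, Pow(Add(-57, -21), -1)), 2))) = Add(Mul(Pow(226, -1), Add(958, 1976)), Mul(-1, Pow(Add(21, Pow(-78, -1)), 2))) = Add(Mul(Rational(1, 226), 2934), Mul(-1, Pow(Add(21, Rational(-1, 78)), 2))) = Add(Rational(1467, 113), Mul(-1, Pow(Rational(1637, 78), 2))) = Add(Rational(1467, 113), Mul(-1, Rational(2679769, 6084))) = Add(Rational(1467, 113), Rational(-2679769, 6084)) = Rational(-293888669, 687492)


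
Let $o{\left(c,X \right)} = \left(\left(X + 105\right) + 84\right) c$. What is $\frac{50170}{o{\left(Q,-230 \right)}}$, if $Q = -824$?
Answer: $\frac{25085}{16892} \approx 1.485$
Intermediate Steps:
$o{\left(c,X \right)} = c \left(189 + X\right)$ ($o{\left(c,X \right)} = \left(\left(105 + X\right) + 84\right) c = \left(189 + X\right) c = c \left(189 + X\right)$)
$\frac{50170}{o{\left(Q,-230 \right)}} = \frac{50170}{\left(-824\right) \left(189 - 230\right)} = \frac{50170}{\left(-824\right) \left(-41\right)} = \frac{50170}{33784} = 50170 \cdot \frac{1}{33784} = \frac{25085}{16892}$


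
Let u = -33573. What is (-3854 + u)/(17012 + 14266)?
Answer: -2879/2406 ≈ -1.1966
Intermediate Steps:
(-3854 + u)/(17012 + 14266) = (-3854 - 33573)/(17012 + 14266) = -37427/31278 = -37427*1/31278 = -2879/2406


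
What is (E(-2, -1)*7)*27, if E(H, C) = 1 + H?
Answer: -189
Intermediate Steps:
(E(-2, -1)*7)*27 = ((1 - 2)*7)*27 = -1*7*27 = -7*27 = -189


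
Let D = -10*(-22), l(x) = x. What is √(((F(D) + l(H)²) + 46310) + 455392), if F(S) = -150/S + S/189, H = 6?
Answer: √963837617358/1386 ≈ 708.33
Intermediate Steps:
D = 220
F(S) = -150/S + S/189 (F(S) = -150/S + S*(1/189) = -150/S + S/189)
√(((F(D) + l(H)²) + 46310) + 455392) = √((((-150/220 + (1/189)*220) + 6²) + 46310) + 455392) = √((((-150*1/220 + 220/189) + 36) + 46310) + 455392) = √((((-15/22 + 220/189) + 36) + 46310) + 455392) = √(((2005/4158 + 36) + 46310) + 455392) = √((151693/4158 + 46310) + 455392) = √(192708673/4158 + 455392) = √(2086228609/4158) = √963837617358/1386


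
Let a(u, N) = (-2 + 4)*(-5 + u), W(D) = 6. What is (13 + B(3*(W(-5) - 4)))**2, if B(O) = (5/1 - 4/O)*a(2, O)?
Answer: 169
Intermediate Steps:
a(u, N) = -10 + 2*u (a(u, N) = 2*(-5 + u) = -10 + 2*u)
B(O) = -30 + 24/O (B(O) = (5/1 - 4/O)*(-10 + 2*2) = (5*1 - 4/O)*(-10 + 4) = (5 - 4/O)*(-6) = -30 + 24/O)
(13 + B(3*(W(-5) - 4)))**2 = (13 + (-30 + 24/((3*(6 - 4)))))**2 = (13 + (-30 + 24/((3*2))))**2 = (13 + (-30 + 24/6))**2 = (13 + (-30 + 24*(1/6)))**2 = (13 + (-30 + 4))**2 = (13 - 26)**2 = (-13)**2 = 169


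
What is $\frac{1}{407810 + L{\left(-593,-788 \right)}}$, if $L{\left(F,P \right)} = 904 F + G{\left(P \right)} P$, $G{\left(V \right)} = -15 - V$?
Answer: $- \frac{1}{737386} \approx -1.3561 \cdot 10^{-6}$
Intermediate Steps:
$L{\left(F,P \right)} = 904 F + P \left(-15 - P\right)$ ($L{\left(F,P \right)} = 904 F + \left(-15 - P\right) P = 904 F + P \left(-15 - P\right)$)
$\frac{1}{407810 + L{\left(-593,-788 \right)}} = \frac{1}{407810 + \left(904 \left(-593\right) - - 788 \left(15 - 788\right)\right)} = \frac{1}{407810 - \left(536072 - -609124\right)} = \frac{1}{407810 - 1145196} = \frac{1}{-737386} = - \frac{1}{737386}$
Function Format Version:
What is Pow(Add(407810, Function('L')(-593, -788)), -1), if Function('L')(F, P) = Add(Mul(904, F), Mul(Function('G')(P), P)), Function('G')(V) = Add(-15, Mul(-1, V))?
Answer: Rational(-1, 737386) ≈ -1.3561e-6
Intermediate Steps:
Function('L')(F, P) = Add(Mul(904, F), Mul(P, Add(-15, Mul(-1, P)))) (Function('L')(F, P) = Add(Mul(904, F), Mul(Add(-15, Mul(-1, P)), P)) = Add(Mul(904, F), Mul(P, Add(-15, Mul(-1, P)))))
Pow(Add(407810, Function('L')(-593, -788)), -1) = Pow(Add(407810, Add(Mul(904, -593), Mul(-1, -788, Add(15, -788)))), -1) = Pow(Add(407810, Add(-536072, Mul(-1, -788, -773))), -1) = Pow(Add(407810, Add(-536072, -609124)), -1) = Pow(Add(407810, -1145196), -1) = Pow(-737386, -1) = Rational(-1, 737386)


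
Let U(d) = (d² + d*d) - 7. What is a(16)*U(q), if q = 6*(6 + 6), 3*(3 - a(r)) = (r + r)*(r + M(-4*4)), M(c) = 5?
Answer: -2289781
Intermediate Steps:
a(r) = 3 - 2*r*(5 + r)/3 (a(r) = 3 - (r + r)*(r + 5)/3 = 3 - 2*r*(5 + r)/3)
q = 72 (q = 6*12 = 72)
U(d) = -7 + 2*d² (U(d) = (d² + d²) - 7 = 2*d² - 7 = -7 + 2*d²)
a(16)*U(q) = (3 - 10/3*16 - ⅔*16²)*(-7 + 2*72²) = (3 - 160/3 - ⅔*256)*(-7 + 2*5184) = (3 - 160/3 - 512/3)*(-7 + 10368) = -221*10361 = -2289781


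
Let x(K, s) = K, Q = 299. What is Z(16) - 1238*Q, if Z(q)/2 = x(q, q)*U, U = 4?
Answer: -370034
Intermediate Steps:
Z(q) = 8*q (Z(q) = 2*(q*4) = 2*(4*q) = 8*q)
Z(16) - 1238*Q = 8*16 - 1238*299 = 128 - 370162 = -370034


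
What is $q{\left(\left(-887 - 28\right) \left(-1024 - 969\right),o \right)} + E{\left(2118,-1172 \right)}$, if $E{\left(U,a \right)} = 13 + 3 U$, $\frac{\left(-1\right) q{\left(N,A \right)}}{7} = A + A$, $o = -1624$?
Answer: $29103$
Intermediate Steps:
$q{\left(N,A \right)} = - 14 A$ ($q{\left(N,A \right)} = - 7 \left(A + A\right) = - 7 \cdot 2 A = - 14 A$)
$q{\left(\left(-887 - 28\right) \left(-1024 - 969\right),o \right)} + E{\left(2118,-1172 \right)} = \left(-14\right) \left(-1624\right) + \left(13 + 3 \cdot 2118\right) = 22736 + \left(13 + 6354\right) = 22736 + 6367 = 29103$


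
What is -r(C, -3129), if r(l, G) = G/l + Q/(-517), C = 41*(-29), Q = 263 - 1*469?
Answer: -1862627/614713 ≈ -3.0301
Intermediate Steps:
Q = -206 (Q = 263 - 469 = -206)
C = -1189
r(l, G) = 206/517 + G/l (r(l, G) = G/l - 206/(-517) = G/l - 206*(-1/517) = G/l + 206/517 = 206/517 + G/l)
-r(C, -3129) = -(206/517 - 3129/(-1189)) = -(206/517 - 3129*(-1/1189)) = -(206/517 + 3129/1189) = -1*1862627/614713 = -1862627/614713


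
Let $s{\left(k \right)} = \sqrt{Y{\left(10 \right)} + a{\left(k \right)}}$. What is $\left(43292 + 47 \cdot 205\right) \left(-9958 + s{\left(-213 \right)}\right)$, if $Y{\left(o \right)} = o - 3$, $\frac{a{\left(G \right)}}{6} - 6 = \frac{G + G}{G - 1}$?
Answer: $-527047066 + \frac{52927 \sqrt{629053}}{107} \approx -5.2665 \cdot 10^{8}$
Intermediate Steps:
$a{\left(G \right)} = 36 + \frac{12 G}{-1 + G}$ ($a{\left(G \right)} = 36 + 6 \frac{G + G}{G - 1} = 36 + 6 \frac{2 G}{-1 + G} = 36 + \frac{12 G}{-1 + G}$)
$Y{\left(o \right)} = -3 + o$
$s{\left(k \right)} = \sqrt{7 + \frac{12 \left(-3 + 4 k\right)}{-1 + k}}$ ($s{\left(k \right)} = \sqrt{\left(-3 + 10\right) + \frac{12 \left(-3 + 4 k\right)}{-1 + k}} = \sqrt{7 + \frac{12 \left(-3 + 4 k\right)}{-1 + k}}$)
$\left(43292 + 47 \cdot 205\right) \left(-9958 + s{\left(-213 \right)}\right) = \left(43292 + 47 \cdot 205\right) \left(-9958 + \sqrt{\frac{-43 + 55 \left(-213\right)}{-1 - 213}}\right) = \left(43292 + 9635\right) \left(-9958 + \sqrt{\frac{-43 - 11715}{-214}}\right) = 52927 \left(-9958 + \sqrt{\left(- \frac{1}{214}\right) \left(-11758\right)}\right) = 52927 \left(-9958 + \sqrt{\frac{5879}{107}}\right) = 52927 \left(-9958 + \frac{\sqrt{629053}}{107}\right) = -527047066 + \frac{52927 \sqrt{629053}}{107}$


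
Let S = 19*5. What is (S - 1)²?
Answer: 8836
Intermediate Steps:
S = 95
(S - 1)² = (95 - 1)² = 94² = 8836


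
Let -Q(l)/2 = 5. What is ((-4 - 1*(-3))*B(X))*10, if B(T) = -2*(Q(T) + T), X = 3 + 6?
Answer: -20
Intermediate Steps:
Q(l) = -10 (Q(l) = -2*5 = -10)
X = 9
B(T) = 20 - 2*T (B(T) = -2*(-10 + T) = 20 - 2*T)
((-4 - 1*(-3))*B(X))*10 = ((-4 - 1*(-3))*(20 - 2*9))*10 = ((-4 + 3)*(20 - 18))*10 = -1*2*10 = -2*10 = -20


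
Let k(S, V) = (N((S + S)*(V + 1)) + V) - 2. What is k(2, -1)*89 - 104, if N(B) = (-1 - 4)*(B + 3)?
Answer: -1706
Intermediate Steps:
N(B) = -15 - 5*B (N(B) = -5*(3 + B) = -15 - 5*B)
k(S, V) = -17 + V - 10*S*(1 + V) (k(S, V) = ((-15 - 5*(S + S)*(V + 1)) + V) - 2 = ((-15 - 5*2*S*(1 + V)) + V) - 2 = ((-15 - 10*S*(1 + V)) + V) - 2 = (-15 + V - 10*S*(1 + V)) - 2 = -17 + V - 10*S*(1 + V))
k(2, -1)*89 - 104 = (-17 - 1 - 10*2*(1 - 1))*89 - 104 = (-17 - 1 - 10*2*0)*89 - 104 = (-17 - 1 + 0)*89 - 104 = -18*89 - 104 = -1602 - 104 = -1706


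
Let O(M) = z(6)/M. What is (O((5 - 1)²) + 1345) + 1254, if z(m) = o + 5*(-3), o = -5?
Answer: 10391/4 ≈ 2597.8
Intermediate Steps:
z(m) = -20 (z(m) = -5 + 5*(-3) = -5 - 15 = -20)
O(M) = -20/M
(O((5 - 1)²) + 1345) + 1254 = (-20/(5 - 1)² + 1345) + 1254 = (-20/(4²) + 1345) + 1254 = (-20/16 + 1345) + 1254 = (-20*1/16 + 1345) + 1254 = (-5/4 + 1345) + 1254 = 5375/4 + 1254 = 10391/4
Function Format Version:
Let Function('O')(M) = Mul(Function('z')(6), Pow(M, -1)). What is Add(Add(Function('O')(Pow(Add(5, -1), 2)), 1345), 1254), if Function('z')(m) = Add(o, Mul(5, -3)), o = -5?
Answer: Rational(10391, 4) ≈ 2597.8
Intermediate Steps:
Function('z')(m) = -20 (Function('z')(m) = Add(-5, Mul(5, -3)) = Add(-5, -15) = -20)
Function('O')(M) = Mul(-20, Pow(M, -1))
Add(Add(Function('O')(Pow(Add(5, -1), 2)), 1345), 1254) = Add(Add(Mul(-20, Pow(Pow(Add(5, -1), 2), -1)), 1345), 1254) = Add(Add(Mul(-20, Pow(Pow(4, 2), -1)), 1345), 1254) = Add(Add(Mul(-20, Pow(16, -1)), 1345), 1254) = Add(Add(Mul(-20, Rational(1, 16)), 1345), 1254) = Add(Add(Rational(-5, 4), 1345), 1254) = Add(Rational(5375, 4), 1254) = Rational(10391, 4)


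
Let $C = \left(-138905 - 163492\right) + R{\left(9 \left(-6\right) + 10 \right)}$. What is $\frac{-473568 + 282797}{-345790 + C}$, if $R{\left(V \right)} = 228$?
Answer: $\frac{190771}{647959} \approx 0.29442$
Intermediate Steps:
$C = -302169$ ($C = \left(-138905 - 163492\right) + 228 = -302397 + 228 = -302169$)
$\frac{-473568 + 282797}{-345790 + C} = \frac{-473568 + 282797}{-345790 - 302169} = - \frac{190771}{-647959} = \left(-190771\right) \left(- \frac{1}{647959}\right) = \frac{190771}{647959}$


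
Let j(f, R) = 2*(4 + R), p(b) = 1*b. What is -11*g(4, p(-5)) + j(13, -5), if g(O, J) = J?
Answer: 53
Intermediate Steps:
p(b) = b
j(f, R) = 8 + 2*R
-11*g(4, p(-5)) + j(13, -5) = -11*(-5) + (8 + 2*(-5)) = 55 + (8 - 10) = 55 - 2 = 53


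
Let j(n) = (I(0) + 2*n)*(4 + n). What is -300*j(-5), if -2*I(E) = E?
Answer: -3000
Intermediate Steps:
I(E) = -E/2
j(n) = 2*n*(4 + n) (j(n) = (-½*0 + 2*n)*(4 + n) = (0 + 2*n)*(4 + n) = (2*n)*(4 + n) = 2*n*(4 + n))
-300*j(-5) = -600*(-5)*(4 - 5) = -600*(-5)*(-1) = -300*10 = -3000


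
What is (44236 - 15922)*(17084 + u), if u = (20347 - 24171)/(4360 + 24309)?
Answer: 13867556510808/28669 ≈ 4.8371e+8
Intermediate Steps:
u = -3824/28669 ≈ -0.13338
(44236 - 15922)*(17084 + u) = (44236 - 15922)*(17084 - 3824/28669) = 28314*(489777372/28669) = 13867556510808/28669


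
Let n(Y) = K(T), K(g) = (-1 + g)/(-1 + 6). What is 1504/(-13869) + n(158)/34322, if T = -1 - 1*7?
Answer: -258226261/2380059090 ≈ -0.10850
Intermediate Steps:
T = -8 (T = -1 - 7 = -8)
K(g) = -⅕ + g/5 (K(g) = (-1 + g)/5 = (-1 + g)*(⅕) = -⅕ + g/5)
n(Y) = -9/5 (n(Y) = -⅕ + (⅕)*(-8) = -⅕ - 8/5 = -9/5)
1504/(-13869) + n(158)/34322 = 1504/(-13869) - 9/5/34322 = 1504*(-1/13869) - 9/5*1/34322 = -1504/13869 - 9/171610 = -258226261/2380059090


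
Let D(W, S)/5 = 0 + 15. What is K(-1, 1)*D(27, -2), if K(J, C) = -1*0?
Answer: 0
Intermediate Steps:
K(J, C) = 0
D(W, S) = 75 (D(W, S) = 5*(0 + 15) = 5*15 = 75)
K(-1, 1)*D(27, -2) = 0*75 = 0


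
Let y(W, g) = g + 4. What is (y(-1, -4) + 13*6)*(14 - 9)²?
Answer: 1950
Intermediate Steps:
y(W, g) = 4 + g
(y(-1, -4) + 13*6)*(14 - 9)² = ((4 - 4) + 13*6)*(14 - 9)² = (0 + 78)*5² = 78*25 = 1950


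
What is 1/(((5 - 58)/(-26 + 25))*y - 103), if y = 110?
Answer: 1/5727 ≈ 0.00017461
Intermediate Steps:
1/(((5 - 58)/(-26 + 25))*y - 103) = 1/(((5 - 58)/(-26 + 25))*110 - 103) = 1/(-53/(-1)*110 - 103) = 1/(-53*(-1)*110 - 103) = 1/(53*110 - 103) = 1/(5830 - 103) = 1/5727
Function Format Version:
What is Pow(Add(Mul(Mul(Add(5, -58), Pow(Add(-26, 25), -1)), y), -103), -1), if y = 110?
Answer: Rational(1, 5727) ≈ 0.00017461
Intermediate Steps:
Pow(Add(Mul(Mul(Add(5, -58), Pow(Add(-26, 25), -1)), y), -103), -1) = Pow(Add(Mul(Mul(Add(5, -58), Pow(Add(-26, 25), -1)), 110), -103), -1) = Pow(Add(Mul(Mul(-53, Pow(-1, -1)), 110), -103), -1) = Pow(Add(Mul(Mul(-53, -1), 110), -103), -1) = Pow(Add(Mul(53, 110), -103), -1) = Pow(Add(5830, -103), -1) = Pow(5727, -1) = Rational(1, 5727)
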